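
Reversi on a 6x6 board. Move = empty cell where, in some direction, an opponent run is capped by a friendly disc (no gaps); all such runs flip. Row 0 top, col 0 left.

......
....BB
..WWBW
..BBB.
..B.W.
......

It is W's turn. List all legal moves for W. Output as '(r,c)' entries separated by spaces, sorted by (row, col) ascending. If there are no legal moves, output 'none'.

Answer: (0,3) (0,4) (0,5) (4,1) (4,3) (4,5) (5,2)

Derivation:
(0,3): flips 1 -> legal
(0,4): flips 3 -> legal
(0,5): flips 2 -> legal
(1,3): no bracket -> illegal
(2,1): no bracket -> illegal
(3,1): no bracket -> illegal
(3,5): no bracket -> illegal
(4,1): flips 1 -> legal
(4,3): flips 2 -> legal
(4,5): flips 1 -> legal
(5,1): no bracket -> illegal
(5,2): flips 2 -> legal
(5,3): no bracket -> illegal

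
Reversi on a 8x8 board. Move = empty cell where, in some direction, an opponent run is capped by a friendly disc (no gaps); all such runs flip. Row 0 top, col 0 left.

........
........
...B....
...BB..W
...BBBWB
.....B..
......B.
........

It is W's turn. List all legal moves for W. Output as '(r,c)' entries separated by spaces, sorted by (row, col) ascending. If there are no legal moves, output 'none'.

Answer: (4,2) (5,7) (6,4)

Derivation:
(1,2): no bracket -> illegal
(1,3): no bracket -> illegal
(1,4): no bracket -> illegal
(2,2): no bracket -> illegal
(2,4): no bracket -> illegal
(2,5): no bracket -> illegal
(3,2): no bracket -> illegal
(3,5): no bracket -> illegal
(3,6): no bracket -> illegal
(4,2): flips 3 -> legal
(5,2): no bracket -> illegal
(5,3): no bracket -> illegal
(5,4): no bracket -> illegal
(5,6): no bracket -> illegal
(5,7): flips 1 -> legal
(6,4): flips 1 -> legal
(6,5): no bracket -> illegal
(6,7): no bracket -> illegal
(7,5): no bracket -> illegal
(7,6): no bracket -> illegal
(7,7): no bracket -> illegal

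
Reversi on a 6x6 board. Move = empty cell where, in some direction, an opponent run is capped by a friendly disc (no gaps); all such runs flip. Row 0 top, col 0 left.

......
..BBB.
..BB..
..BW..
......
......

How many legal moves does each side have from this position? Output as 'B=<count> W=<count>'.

-- B to move --
(2,4): no bracket -> illegal
(3,4): flips 1 -> legal
(4,2): no bracket -> illegal
(4,3): flips 1 -> legal
(4,4): flips 1 -> legal
B mobility = 3
-- W to move --
(0,1): no bracket -> illegal
(0,2): no bracket -> illegal
(0,3): flips 2 -> legal
(0,4): no bracket -> illegal
(0,5): no bracket -> illegal
(1,1): flips 1 -> legal
(1,5): no bracket -> illegal
(2,1): no bracket -> illegal
(2,4): no bracket -> illegal
(2,5): no bracket -> illegal
(3,1): flips 1 -> legal
(3,4): no bracket -> illegal
(4,1): no bracket -> illegal
(4,2): no bracket -> illegal
(4,3): no bracket -> illegal
W mobility = 3

Answer: B=3 W=3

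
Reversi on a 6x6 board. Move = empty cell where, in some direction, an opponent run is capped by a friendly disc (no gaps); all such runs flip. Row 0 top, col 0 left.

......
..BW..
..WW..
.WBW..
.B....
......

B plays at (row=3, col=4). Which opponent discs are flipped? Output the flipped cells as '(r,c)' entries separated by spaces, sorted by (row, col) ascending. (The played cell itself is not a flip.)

Answer: (2,3) (3,3)

Derivation:
Dir NW: opp run (2,3) capped by B -> flip
Dir N: first cell '.' (not opp) -> no flip
Dir NE: first cell '.' (not opp) -> no flip
Dir W: opp run (3,3) capped by B -> flip
Dir E: first cell '.' (not opp) -> no flip
Dir SW: first cell '.' (not opp) -> no flip
Dir S: first cell '.' (not opp) -> no flip
Dir SE: first cell '.' (not opp) -> no flip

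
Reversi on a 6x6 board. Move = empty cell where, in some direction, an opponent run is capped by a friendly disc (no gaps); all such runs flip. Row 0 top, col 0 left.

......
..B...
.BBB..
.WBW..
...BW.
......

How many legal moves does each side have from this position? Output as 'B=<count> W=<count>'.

Answer: B=6 W=4

Derivation:
-- B to move --
(2,0): no bracket -> illegal
(2,4): no bracket -> illegal
(3,0): flips 1 -> legal
(3,4): flips 1 -> legal
(3,5): no bracket -> illegal
(4,0): flips 1 -> legal
(4,1): flips 1 -> legal
(4,2): no bracket -> illegal
(4,5): flips 1 -> legal
(5,3): no bracket -> illegal
(5,4): no bracket -> illegal
(5,5): flips 2 -> legal
B mobility = 6
-- W to move --
(0,1): no bracket -> illegal
(0,2): no bracket -> illegal
(0,3): no bracket -> illegal
(1,0): no bracket -> illegal
(1,1): flips 2 -> legal
(1,3): flips 2 -> legal
(1,4): no bracket -> illegal
(2,0): no bracket -> illegal
(2,4): no bracket -> illegal
(3,0): no bracket -> illegal
(3,4): no bracket -> illegal
(4,1): no bracket -> illegal
(4,2): flips 1 -> legal
(5,2): no bracket -> illegal
(5,3): flips 1 -> legal
(5,4): no bracket -> illegal
W mobility = 4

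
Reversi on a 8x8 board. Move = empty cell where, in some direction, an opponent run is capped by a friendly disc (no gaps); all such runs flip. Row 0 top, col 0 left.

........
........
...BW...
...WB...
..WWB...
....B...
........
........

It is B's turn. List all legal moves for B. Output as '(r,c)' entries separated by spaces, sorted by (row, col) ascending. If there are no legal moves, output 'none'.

Answer: (1,4) (2,2) (2,5) (3,2) (4,1) (5,2) (5,3)

Derivation:
(1,3): no bracket -> illegal
(1,4): flips 1 -> legal
(1,5): no bracket -> illegal
(2,2): flips 1 -> legal
(2,5): flips 1 -> legal
(3,1): no bracket -> illegal
(3,2): flips 2 -> legal
(3,5): no bracket -> illegal
(4,1): flips 2 -> legal
(5,1): no bracket -> illegal
(5,2): flips 1 -> legal
(5,3): flips 2 -> legal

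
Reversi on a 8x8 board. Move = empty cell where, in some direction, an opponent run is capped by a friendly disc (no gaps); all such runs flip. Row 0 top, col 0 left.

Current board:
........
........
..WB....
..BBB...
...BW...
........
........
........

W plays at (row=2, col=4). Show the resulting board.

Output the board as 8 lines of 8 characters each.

Answer: ........
........
..WWW...
..BBW...
...BW...
........
........
........

Derivation:
Place W at (2,4); scan 8 dirs for brackets.
Dir NW: first cell '.' (not opp) -> no flip
Dir N: first cell '.' (not opp) -> no flip
Dir NE: first cell '.' (not opp) -> no flip
Dir W: opp run (2,3) capped by W -> flip
Dir E: first cell '.' (not opp) -> no flip
Dir SW: opp run (3,3), next='.' -> no flip
Dir S: opp run (3,4) capped by W -> flip
Dir SE: first cell '.' (not opp) -> no flip
All flips: (2,3) (3,4)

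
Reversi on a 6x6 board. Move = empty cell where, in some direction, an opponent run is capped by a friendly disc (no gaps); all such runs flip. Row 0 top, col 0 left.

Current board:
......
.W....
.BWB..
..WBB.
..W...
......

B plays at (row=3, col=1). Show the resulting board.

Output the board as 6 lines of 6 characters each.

Answer: ......
.W....
.BWB..
.BBBB.
..W...
......

Derivation:
Place B at (3,1); scan 8 dirs for brackets.
Dir NW: first cell '.' (not opp) -> no flip
Dir N: first cell 'B' (not opp) -> no flip
Dir NE: opp run (2,2), next='.' -> no flip
Dir W: first cell '.' (not opp) -> no flip
Dir E: opp run (3,2) capped by B -> flip
Dir SW: first cell '.' (not opp) -> no flip
Dir S: first cell '.' (not opp) -> no flip
Dir SE: opp run (4,2), next='.' -> no flip
All flips: (3,2)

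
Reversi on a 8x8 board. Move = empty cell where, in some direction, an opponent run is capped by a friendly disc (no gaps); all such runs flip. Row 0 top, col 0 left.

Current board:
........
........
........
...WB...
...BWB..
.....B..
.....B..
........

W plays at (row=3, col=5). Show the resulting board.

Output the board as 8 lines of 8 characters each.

Place W at (3,5); scan 8 dirs for brackets.
Dir NW: first cell '.' (not opp) -> no flip
Dir N: first cell '.' (not opp) -> no flip
Dir NE: first cell '.' (not opp) -> no flip
Dir W: opp run (3,4) capped by W -> flip
Dir E: first cell '.' (not opp) -> no flip
Dir SW: first cell 'W' (not opp) -> no flip
Dir S: opp run (4,5) (5,5) (6,5), next='.' -> no flip
Dir SE: first cell '.' (not opp) -> no flip
All flips: (3,4)

Answer: ........
........
........
...WWW..
...BWB..
.....B..
.....B..
........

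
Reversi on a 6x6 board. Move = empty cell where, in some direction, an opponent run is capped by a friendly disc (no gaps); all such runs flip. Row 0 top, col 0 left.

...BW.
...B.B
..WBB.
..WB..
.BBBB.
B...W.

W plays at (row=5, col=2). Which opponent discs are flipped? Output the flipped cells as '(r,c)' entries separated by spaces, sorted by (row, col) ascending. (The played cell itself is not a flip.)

Answer: (4,2)

Derivation:
Dir NW: opp run (4,1), next='.' -> no flip
Dir N: opp run (4,2) capped by W -> flip
Dir NE: opp run (4,3), next='.' -> no flip
Dir W: first cell '.' (not opp) -> no flip
Dir E: first cell '.' (not opp) -> no flip
Dir SW: edge -> no flip
Dir S: edge -> no flip
Dir SE: edge -> no flip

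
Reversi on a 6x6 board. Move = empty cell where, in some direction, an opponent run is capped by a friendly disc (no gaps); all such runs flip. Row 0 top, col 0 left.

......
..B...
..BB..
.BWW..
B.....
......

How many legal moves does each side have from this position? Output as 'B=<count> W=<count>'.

-- B to move --
(2,1): no bracket -> illegal
(2,4): no bracket -> illegal
(3,4): flips 2 -> legal
(4,1): flips 1 -> legal
(4,2): flips 1 -> legal
(4,3): flips 1 -> legal
(4,4): flips 1 -> legal
B mobility = 5
-- W to move --
(0,1): no bracket -> illegal
(0,2): flips 2 -> legal
(0,3): no bracket -> illegal
(1,1): flips 1 -> legal
(1,3): flips 1 -> legal
(1,4): flips 1 -> legal
(2,0): no bracket -> illegal
(2,1): no bracket -> illegal
(2,4): no bracket -> illegal
(3,0): flips 1 -> legal
(3,4): no bracket -> illegal
(4,1): no bracket -> illegal
(4,2): no bracket -> illegal
(5,0): no bracket -> illegal
(5,1): no bracket -> illegal
W mobility = 5

Answer: B=5 W=5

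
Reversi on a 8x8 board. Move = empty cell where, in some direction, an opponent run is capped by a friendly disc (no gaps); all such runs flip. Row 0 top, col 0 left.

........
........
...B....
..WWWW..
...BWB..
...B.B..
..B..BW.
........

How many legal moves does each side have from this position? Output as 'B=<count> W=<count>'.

-- B to move --
(2,1): flips 1 -> legal
(2,2): flips 2 -> legal
(2,4): no bracket -> illegal
(2,5): flips 2 -> legal
(2,6): flips 2 -> legal
(3,1): no bracket -> illegal
(3,6): no bracket -> illegal
(4,1): flips 1 -> legal
(4,2): no bracket -> illegal
(4,6): no bracket -> illegal
(5,4): no bracket -> illegal
(5,6): no bracket -> illegal
(5,7): no bracket -> illegal
(6,7): flips 1 -> legal
(7,5): no bracket -> illegal
(7,6): no bracket -> illegal
(7,7): flips 1 -> legal
B mobility = 7
-- W to move --
(1,2): flips 1 -> legal
(1,3): flips 1 -> legal
(1,4): flips 1 -> legal
(2,2): no bracket -> illegal
(2,4): no bracket -> illegal
(3,6): no bracket -> illegal
(4,2): flips 1 -> legal
(4,6): flips 1 -> legal
(5,1): no bracket -> illegal
(5,2): flips 1 -> legal
(5,4): flips 1 -> legal
(5,6): flips 1 -> legal
(6,1): no bracket -> illegal
(6,3): flips 2 -> legal
(6,4): flips 1 -> legal
(7,1): flips 2 -> legal
(7,2): no bracket -> illegal
(7,3): no bracket -> illegal
(7,4): no bracket -> illegal
(7,5): flips 3 -> legal
(7,6): no bracket -> illegal
W mobility = 12

Answer: B=7 W=12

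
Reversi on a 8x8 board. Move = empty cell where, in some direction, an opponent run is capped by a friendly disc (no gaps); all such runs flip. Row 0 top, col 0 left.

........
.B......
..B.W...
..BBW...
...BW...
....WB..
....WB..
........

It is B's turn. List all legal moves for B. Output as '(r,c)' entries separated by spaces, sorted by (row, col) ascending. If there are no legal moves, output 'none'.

(1,3): no bracket -> illegal
(1,4): no bracket -> illegal
(1,5): flips 1 -> legal
(2,3): no bracket -> illegal
(2,5): flips 1 -> legal
(3,5): flips 1 -> legal
(4,5): flips 1 -> legal
(5,3): flips 1 -> legal
(6,3): flips 1 -> legal
(7,3): flips 1 -> legal
(7,4): no bracket -> illegal
(7,5): no bracket -> illegal

Answer: (1,5) (2,5) (3,5) (4,5) (5,3) (6,3) (7,3)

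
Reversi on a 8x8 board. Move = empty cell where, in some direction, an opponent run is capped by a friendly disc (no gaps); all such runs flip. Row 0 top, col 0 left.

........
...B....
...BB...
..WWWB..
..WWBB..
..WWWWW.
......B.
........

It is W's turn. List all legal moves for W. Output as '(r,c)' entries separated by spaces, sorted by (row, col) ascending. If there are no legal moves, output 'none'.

(0,2): no bracket -> illegal
(0,3): flips 2 -> legal
(0,4): no bracket -> illegal
(1,2): flips 1 -> legal
(1,4): flips 2 -> legal
(1,5): flips 1 -> legal
(2,2): no bracket -> illegal
(2,5): flips 2 -> legal
(2,6): flips 2 -> legal
(3,6): flips 2 -> legal
(4,6): flips 2 -> legal
(5,7): no bracket -> illegal
(6,5): no bracket -> illegal
(6,7): no bracket -> illegal
(7,5): no bracket -> illegal
(7,6): flips 1 -> legal
(7,7): flips 1 -> legal

Answer: (0,3) (1,2) (1,4) (1,5) (2,5) (2,6) (3,6) (4,6) (7,6) (7,7)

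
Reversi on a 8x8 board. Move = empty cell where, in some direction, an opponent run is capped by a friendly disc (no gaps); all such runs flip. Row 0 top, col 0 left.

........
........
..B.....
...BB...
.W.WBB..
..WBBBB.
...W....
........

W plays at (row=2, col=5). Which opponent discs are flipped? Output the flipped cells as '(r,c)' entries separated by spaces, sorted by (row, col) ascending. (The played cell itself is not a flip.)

Answer: (3,4)

Derivation:
Dir NW: first cell '.' (not opp) -> no flip
Dir N: first cell '.' (not opp) -> no flip
Dir NE: first cell '.' (not opp) -> no flip
Dir W: first cell '.' (not opp) -> no flip
Dir E: first cell '.' (not opp) -> no flip
Dir SW: opp run (3,4) capped by W -> flip
Dir S: first cell '.' (not opp) -> no flip
Dir SE: first cell '.' (not opp) -> no flip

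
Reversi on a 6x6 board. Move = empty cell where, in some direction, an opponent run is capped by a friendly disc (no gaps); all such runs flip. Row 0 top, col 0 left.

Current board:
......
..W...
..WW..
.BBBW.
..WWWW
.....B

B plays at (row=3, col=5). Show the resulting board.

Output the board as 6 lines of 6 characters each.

Place B at (3,5); scan 8 dirs for brackets.
Dir NW: first cell '.' (not opp) -> no flip
Dir N: first cell '.' (not opp) -> no flip
Dir NE: edge -> no flip
Dir W: opp run (3,4) capped by B -> flip
Dir E: edge -> no flip
Dir SW: opp run (4,4), next='.' -> no flip
Dir S: opp run (4,5) capped by B -> flip
Dir SE: edge -> no flip
All flips: (3,4) (4,5)

Answer: ......
..W...
..WW..
.BBBBB
..WWWB
.....B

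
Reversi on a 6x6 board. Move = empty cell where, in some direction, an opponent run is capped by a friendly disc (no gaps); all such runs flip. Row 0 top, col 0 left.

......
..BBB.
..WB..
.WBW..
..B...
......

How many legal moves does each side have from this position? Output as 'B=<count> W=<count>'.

Answer: B=7 W=7

Derivation:
-- B to move --
(1,1): no bracket -> illegal
(2,0): flips 1 -> legal
(2,1): flips 1 -> legal
(2,4): flips 1 -> legal
(3,0): flips 1 -> legal
(3,4): flips 1 -> legal
(4,0): flips 2 -> legal
(4,1): no bracket -> illegal
(4,3): flips 1 -> legal
(4,4): no bracket -> illegal
B mobility = 7
-- W to move --
(0,1): no bracket -> illegal
(0,2): flips 1 -> legal
(0,3): flips 2 -> legal
(0,4): flips 1 -> legal
(0,5): no bracket -> illegal
(1,1): no bracket -> illegal
(1,5): no bracket -> illegal
(2,1): no bracket -> illegal
(2,4): flips 1 -> legal
(2,5): no bracket -> illegal
(3,4): no bracket -> illegal
(4,1): no bracket -> illegal
(4,3): no bracket -> illegal
(5,1): flips 1 -> legal
(5,2): flips 2 -> legal
(5,3): flips 1 -> legal
W mobility = 7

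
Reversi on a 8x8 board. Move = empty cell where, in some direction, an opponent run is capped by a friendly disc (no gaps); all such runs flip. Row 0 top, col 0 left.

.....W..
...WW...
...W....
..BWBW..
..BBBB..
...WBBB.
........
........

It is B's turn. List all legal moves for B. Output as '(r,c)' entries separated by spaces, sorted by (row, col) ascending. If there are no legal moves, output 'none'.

Answer: (0,3) (1,2) (2,2) (2,4) (2,5) (2,6) (3,6) (5,2) (6,2) (6,3) (6,4)

Derivation:
(0,2): no bracket -> illegal
(0,3): flips 3 -> legal
(0,4): no bracket -> illegal
(0,6): no bracket -> illegal
(1,2): flips 1 -> legal
(1,5): no bracket -> illegal
(1,6): no bracket -> illegal
(2,2): flips 1 -> legal
(2,4): flips 1 -> legal
(2,5): flips 1 -> legal
(2,6): flips 1 -> legal
(3,6): flips 1 -> legal
(4,6): no bracket -> illegal
(5,2): flips 1 -> legal
(6,2): flips 1 -> legal
(6,3): flips 1 -> legal
(6,4): flips 1 -> legal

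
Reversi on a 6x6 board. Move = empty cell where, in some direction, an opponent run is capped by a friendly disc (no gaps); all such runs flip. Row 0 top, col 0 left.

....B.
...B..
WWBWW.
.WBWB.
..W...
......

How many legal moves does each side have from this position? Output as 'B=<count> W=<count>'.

-- B to move --
(1,0): flips 1 -> legal
(1,1): no bracket -> illegal
(1,2): flips 1 -> legal
(1,4): flips 2 -> legal
(1,5): no bracket -> illegal
(2,5): flips 2 -> legal
(3,0): flips 1 -> legal
(3,5): flips 1 -> legal
(4,0): flips 1 -> legal
(4,1): no bracket -> illegal
(4,3): flips 2 -> legal
(4,4): flips 1 -> legal
(5,1): no bracket -> illegal
(5,2): flips 1 -> legal
(5,3): no bracket -> illegal
B mobility = 10
-- W to move --
(0,2): flips 1 -> legal
(0,3): flips 1 -> legal
(0,5): no bracket -> illegal
(1,1): flips 1 -> legal
(1,2): flips 2 -> legal
(1,4): no bracket -> illegal
(1,5): no bracket -> illegal
(2,5): no bracket -> illegal
(3,5): flips 1 -> legal
(4,1): flips 1 -> legal
(4,3): flips 1 -> legal
(4,4): flips 1 -> legal
(4,5): flips 1 -> legal
W mobility = 9

Answer: B=10 W=9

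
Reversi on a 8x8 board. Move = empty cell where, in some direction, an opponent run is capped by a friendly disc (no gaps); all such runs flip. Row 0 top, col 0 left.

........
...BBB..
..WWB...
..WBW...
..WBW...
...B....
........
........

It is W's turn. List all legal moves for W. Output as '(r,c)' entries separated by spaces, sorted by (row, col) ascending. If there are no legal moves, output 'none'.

(0,2): no bracket -> illegal
(0,3): flips 1 -> legal
(0,4): flips 3 -> legal
(0,5): flips 1 -> legal
(0,6): flips 3 -> legal
(1,2): no bracket -> illegal
(1,6): no bracket -> illegal
(2,5): flips 1 -> legal
(2,6): no bracket -> illegal
(3,5): no bracket -> illegal
(5,2): flips 1 -> legal
(5,4): flips 1 -> legal
(6,2): flips 1 -> legal
(6,3): flips 3 -> legal
(6,4): flips 1 -> legal

Answer: (0,3) (0,4) (0,5) (0,6) (2,5) (5,2) (5,4) (6,2) (6,3) (6,4)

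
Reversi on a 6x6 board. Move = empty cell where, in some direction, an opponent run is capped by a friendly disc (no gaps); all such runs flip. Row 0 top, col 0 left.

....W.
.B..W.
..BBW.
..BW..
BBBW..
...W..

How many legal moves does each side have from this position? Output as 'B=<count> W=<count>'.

Answer: B=6 W=6

Derivation:
-- B to move --
(0,3): no bracket -> illegal
(0,5): flips 1 -> legal
(1,3): no bracket -> illegal
(1,5): flips 2 -> legal
(2,5): flips 1 -> legal
(3,4): flips 1 -> legal
(3,5): no bracket -> illegal
(4,4): flips 2 -> legal
(5,2): no bracket -> illegal
(5,4): flips 1 -> legal
B mobility = 6
-- W to move --
(0,0): flips 2 -> legal
(0,1): no bracket -> illegal
(0,2): no bracket -> illegal
(1,0): no bracket -> illegal
(1,2): no bracket -> illegal
(1,3): flips 1 -> legal
(2,0): no bracket -> illegal
(2,1): flips 3 -> legal
(3,0): no bracket -> illegal
(3,1): flips 2 -> legal
(3,4): no bracket -> illegal
(5,0): flips 3 -> legal
(5,1): flips 1 -> legal
(5,2): no bracket -> illegal
W mobility = 6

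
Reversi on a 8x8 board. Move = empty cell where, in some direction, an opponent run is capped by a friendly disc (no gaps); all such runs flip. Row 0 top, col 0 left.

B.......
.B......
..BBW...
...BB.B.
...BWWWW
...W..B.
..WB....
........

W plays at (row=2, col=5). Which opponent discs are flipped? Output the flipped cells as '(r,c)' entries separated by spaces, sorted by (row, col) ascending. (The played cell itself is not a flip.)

Answer: (3,6)

Derivation:
Dir NW: first cell '.' (not opp) -> no flip
Dir N: first cell '.' (not opp) -> no flip
Dir NE: first cell '.' (not opp) -> no flip
Dir W: first cell 'W' (not opp) -> no flip
Dir E: first cell '.' (not opp) -> no flip
Dir SW: opp run (3,4) (4,3), next='.' -> no flip
Dir S: first cell '.' (not opp) -> no flip
Dir SE: opp run (3,6) capped by W -> flip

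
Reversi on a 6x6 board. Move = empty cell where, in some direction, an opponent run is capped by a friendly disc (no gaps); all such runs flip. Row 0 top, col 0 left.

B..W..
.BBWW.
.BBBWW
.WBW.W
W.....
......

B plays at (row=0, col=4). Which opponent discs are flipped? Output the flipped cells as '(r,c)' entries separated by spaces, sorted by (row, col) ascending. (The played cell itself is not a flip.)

Dir NW: edge -> no flip
Dir N: edge -> no flip
Dir NE: edge -> no flip
Dir W: opp run (0,3), next='.' -> no flip
Dir E: first cell '.' (not opp) -> no flip
Dir SW: opp run (1,3) capped by B -> flip
Dir S: opp run (1,4) (2,4), next='.' -> no flip
Dir SE: first cell '.' (not opp) -> no flip

Answer: (1,3)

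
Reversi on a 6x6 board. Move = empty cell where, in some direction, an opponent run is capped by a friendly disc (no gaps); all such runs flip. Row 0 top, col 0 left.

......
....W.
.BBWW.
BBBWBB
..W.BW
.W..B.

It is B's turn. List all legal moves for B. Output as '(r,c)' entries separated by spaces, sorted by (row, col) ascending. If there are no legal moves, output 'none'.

(0,3): no bracket -> illegal
(0,4): flips 2 -> legal
(0,5): flips 2 -> legal
(1,2): flips 1 -> legal
(1,3): flips 1 -> legal
(1,5): no bracket -> illegal
(2,5): flips 2 -> legal
(4,0): no bracket -> illegal
(4,1): no bracket -> illegal
(4,3): no bracket -> illegal
(5,0): no bracket -> illegal
(5,2): flips 1 -> legal
(5,3): flips 1 -> legal
(5,5): flips 1 -> legal

Answer: (0,4) (0,5) (1,2) (1,3) (2,5) (5,2) (5,3) (5,5)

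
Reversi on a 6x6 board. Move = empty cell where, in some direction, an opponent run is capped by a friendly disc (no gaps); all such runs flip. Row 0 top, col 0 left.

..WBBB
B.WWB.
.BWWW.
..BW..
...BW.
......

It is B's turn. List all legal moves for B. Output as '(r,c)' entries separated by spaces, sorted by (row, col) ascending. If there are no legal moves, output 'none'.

(0,1): flips 1 -> legal
(1,1): flips 2 -> legal
(1,5): no bracket -> illegal
(2,5): flips 3 -> legal
(3,1): flips 2 -> legal
(3,4): flips 2 -> legal
(3,5): no bracket -> illegal
(4,2): no bracket -> illegal
(4,5): flips 1 -> legal
(5,3): no bracket -> illegal
(5,4): no bracket -> illegal
(5,5): no bracket -> illegal

Answer: (0,1) (1,1) (2,5) (3,1) (3,4) (4,5)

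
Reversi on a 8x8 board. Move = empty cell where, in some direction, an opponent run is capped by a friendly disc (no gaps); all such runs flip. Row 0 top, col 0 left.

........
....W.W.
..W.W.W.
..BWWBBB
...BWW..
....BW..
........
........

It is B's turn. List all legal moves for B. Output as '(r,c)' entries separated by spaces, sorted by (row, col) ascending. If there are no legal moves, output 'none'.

Answer: (0,4) (0,6) (1,2) (1,3) (1,5) (1,7) (2,3) (2,5) (4,6) (5,3) (5,6) (6,5)

Derivation:
(0,3): no bracket -> illegal
(0,4): flips 4 -> legal
(0,5): no bracket -> illegal
(0,6): flips 2 -> legal
(0,7): no bracket -> illegal
(1,1): no bracket -> illegal
(1,2): flips 1 -> legal
(1,3): flips 1 -> legal
(1,5): flips 1 -> legal
(1,7): flips 1 -> legal
(2,1): no bracket -> illegal
(2,3): flips 1 -> legal
(2,5): flips 1 -> legal
(2,7): no bracket -> illegal
(3,1): no bracket -> illegal
(4,2): no bracket -> illegal
(4,6): flips 2 -> legal
(5,3): flips 1 -> legal
(5,6): flips 1 -> legal
(6,4): no bracket -> illegal
(6,5): flips 2 -> legal
(6,6): no bracket -> illegal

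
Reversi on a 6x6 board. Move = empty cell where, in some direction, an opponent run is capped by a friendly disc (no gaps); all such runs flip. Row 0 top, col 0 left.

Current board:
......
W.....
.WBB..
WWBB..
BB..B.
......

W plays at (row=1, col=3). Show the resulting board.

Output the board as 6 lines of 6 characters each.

Place W at (1,3); scan 8 dirs for brackets.
Dir NW: first cell '.' (not opp) -> no flip
Dir N: first cell '.' (not opp) -> no flip
Dir NE: first cell '.' (not opp) -> no flip
Dir W: first cell '.' (not opp) -> no flip
Dir E: first cell '.' (not opp) -> no flip
Dir SW: opp run (2,2) capped by W -> flip
Dir S: opp run (2,3) (3,3), next='.' -> no flip
Dir SE: first cell '.' (not opp) -> no flip
All flips: (2,2)

Answer: ......
W..W..
.WWB..
WWBB..
BB..B.
......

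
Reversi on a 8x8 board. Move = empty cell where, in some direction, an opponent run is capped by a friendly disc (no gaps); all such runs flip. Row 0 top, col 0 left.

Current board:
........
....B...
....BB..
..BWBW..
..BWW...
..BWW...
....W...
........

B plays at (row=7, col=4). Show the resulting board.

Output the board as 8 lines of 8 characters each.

Answer: ........
....B...
....BB..
..BWBW..
..BWB...
..BWB...
....B...
....B...

Derivation:
Place B at (7,4); scan 8 dirs for brackets.
Dir NW: first cell '.' (not opp) -> no flip
Dir N: opp run (6,4) (5,4) (4,4) capped by B -> flip
Dir NE: first cell '.' (not opp) -> no flip
Dir W: first cell '.' (not opp) -> no flip
Dir E: first cell '.' (not opp) -> no flip
Dir SW: edge -> no flip
Dir S: edge -> no flip
Dir SE: edge -> no flip
All flips: (4,4) (5,4) (6,4)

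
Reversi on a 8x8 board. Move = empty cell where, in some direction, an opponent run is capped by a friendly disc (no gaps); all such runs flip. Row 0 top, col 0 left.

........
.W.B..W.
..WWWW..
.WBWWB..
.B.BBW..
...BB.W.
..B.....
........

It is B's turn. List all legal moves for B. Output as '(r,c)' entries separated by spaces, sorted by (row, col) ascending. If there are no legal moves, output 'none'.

Answer: (0,0) (0,7) (1,2) (1,4) (1,5) (2,1) (3,0) (3,6) (4,0) (4,6) (5,5)

Derivation:
(0,0): flips 3 -> legal
(0,1): no bracket -> illegal
(0,2): no bracket -> illegal
(0,5): no bracket -> illegal
(0,6): no bracket -> illegal
(0,7): flips 3 -> legal
(1,0): no bracket -> illegal
(1,2): flips 1 -> legal
(1,4): flips 3 -> legal
(1,5): flips 1 -> legal
(1,7): no bracket -> illegal
(2,0): no bracket -> illegal
(2,1): flips 1 -> legal
(2,6): no bracket -> illegal
(2,7): no bracket -> illegal
(3,0): flips 1 -> legal
(3,6): flips 1 -> legal
(4,0): flips 2 -> legal
(4,2): no bracket -> illegal
(4,6): flips 1 -> legal
(4,7): no bracket -> illegal
(5,5): flips 1 -> legal
(5,7): no bracket -> illegal
(6,5): no bracket -> illegal
(6,6): no bracket -> illegal
(6,7): no bracket -> illegal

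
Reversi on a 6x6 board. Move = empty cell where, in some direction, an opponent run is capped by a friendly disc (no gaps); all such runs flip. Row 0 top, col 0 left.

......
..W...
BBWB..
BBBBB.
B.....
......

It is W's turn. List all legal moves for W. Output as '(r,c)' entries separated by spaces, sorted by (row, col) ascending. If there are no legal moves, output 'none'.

(1,0): no bracket -> illegal
(1,1): no bracket -> illegal
(1,3): no bracket -> illegal
(1,4): no bracket -> illegal
(2,4): flips 1 -> legal
(2,5): no bracket -> illegal
(3,5): no bracket -> illegal
(4,1): no bracket -> illegal
(4,2): flips 1 -> legal
(4,3): no bracket -> illegal
(4,4): flips 1 -> legal
(4,5): flips 2 -> legal
(5,0): no bracket -> illegal
(5,1): no bracket -> illegal

Answer: (2,4) (4,2) (4,4) (4,5)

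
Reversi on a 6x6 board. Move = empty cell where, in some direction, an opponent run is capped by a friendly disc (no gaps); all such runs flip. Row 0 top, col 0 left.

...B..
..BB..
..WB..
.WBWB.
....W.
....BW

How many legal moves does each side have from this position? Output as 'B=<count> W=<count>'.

-- B to move --
(1,1): no bracket -> illegal
(2,0): no bracket -> illegal
(2,1): flips 1 -> legal
(2,4): no bracket -> illegal
(3,0): flips 1 -> legal
(3,5): no bracket -> illegal
(4,0): flips 2 -> legal
(4,1): no bracket -> illegal
(4,2): no bracket -> illegal
(4,3): flips 1 -> legal
(4,5): no bracket -> illegal
(5,3): no bracket -> illegal
B mobility = 4
-- W to move --
(0,1): no bracket -> illegal
(0,2): flips 1 -> legal
(0,4): flips 1 -> legal
(1,1): no bracket -> illegal
(1,4): no bracket -> illegal
(2,1): no bracket -> illegal
(2,4): flips 2 -> legal
(2,5): no bracket -> illegal
(3,5): flips 1 -> legal
(4,1): no bracket -> illegal
(4,2): flips 1 -> legal
(4,3): no bracket -> illegal
(4,5): no bracket -> illegal
(5,3): flips 1 -> legal
W mobility = 6

Answer: B=4 W=6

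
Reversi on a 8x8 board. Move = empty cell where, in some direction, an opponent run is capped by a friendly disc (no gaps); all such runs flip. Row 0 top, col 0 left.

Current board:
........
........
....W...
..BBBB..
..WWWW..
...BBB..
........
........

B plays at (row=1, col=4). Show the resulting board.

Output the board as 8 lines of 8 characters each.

Answer: ........
....B...
....B...
..BBBB..
..WWWW..
...BBB..
........
........

Derivation:
Place B at (1,4); scan 8 dirs for brackets.
Dir NW: first cell '.' (not opp) -> no flip
Dir N: first cell '.' (not opp) -> no flip
Dir NE: first cell '.' (not opp) -> no flip
Dir W: first cell '.' (not opp) -> no flip
Dir E: first cell '.' (not opp) -> no flip
Dir SW: first cell '.' (not opp) -> no flip
Dir S: opp run (2,4) capped by B -> flip
Dir SE: first cell '.' (not opp) -> no flip
All flips: (2,4)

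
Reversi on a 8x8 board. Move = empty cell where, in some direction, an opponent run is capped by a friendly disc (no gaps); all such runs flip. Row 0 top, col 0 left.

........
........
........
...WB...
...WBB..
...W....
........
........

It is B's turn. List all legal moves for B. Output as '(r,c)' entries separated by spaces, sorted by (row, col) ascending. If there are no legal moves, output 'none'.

Answer: (2,2) (3,2) (4,2) (5,2) (6,2)

Derivation:
(2,2): flips 1 -> legal
(2,3): no bracket -> illegal
(2,4): no bracket -> illegal
(3,2): flips 1 -> legal
(4,2): flips 1 -> legal
(5,2): flips 1 -> legal
(5,4): no bracket -> illegal
(6,2): flips 1 -> legal
(6,3): no bracket -> illegal
(6,4): no bracket -> illegal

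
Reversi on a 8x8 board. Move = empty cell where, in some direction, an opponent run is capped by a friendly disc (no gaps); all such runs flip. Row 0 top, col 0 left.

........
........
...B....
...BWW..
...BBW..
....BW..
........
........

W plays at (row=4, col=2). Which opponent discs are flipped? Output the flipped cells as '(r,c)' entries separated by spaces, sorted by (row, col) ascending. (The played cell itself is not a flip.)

Answer: (4,3) (4,4)

Derivation:
Dir NW: first cell '.' (not opp) -> no flip
Dir N: first cell '.' (not opp) -> no flip
Dir NE: opp run (3,3), next='.' -> no flip
Dir W: first cell '.' (not opp) -> no flip
Dir E: opp run (4,3) (4,4) capped by W -> flip
Dir SW: first cell '.' (not opp) -> no flip
Dir S: first cell '.' (not opp) -> no flip
Dir SE: first cell '.' (not opp) -> no flip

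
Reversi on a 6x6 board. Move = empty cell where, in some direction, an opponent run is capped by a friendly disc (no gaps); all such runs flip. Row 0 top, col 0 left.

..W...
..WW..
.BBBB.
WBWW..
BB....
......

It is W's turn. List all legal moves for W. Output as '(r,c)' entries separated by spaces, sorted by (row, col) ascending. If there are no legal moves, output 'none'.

(1,0): flips 1 -> legal
(1,1): flips 1 -> legal
(1,4): flips 1 -> legal
(1,5): flips 1 -> legal
(2,0): no bracket -> illegal
(2,5): no bracket -> illegal
(3,4): flips 1 -> legal
(3,5): flips 1 -> legal
(4,2): no bracket -> illegal
(5,0): flips 2 -> legal
(5,1): no bracket -> illegal
(5,2): flips 1 -> legal

Answer: (1,0) (1,1) (1,4) (1,5) (3,4) (3,5) (5,0) (5,2)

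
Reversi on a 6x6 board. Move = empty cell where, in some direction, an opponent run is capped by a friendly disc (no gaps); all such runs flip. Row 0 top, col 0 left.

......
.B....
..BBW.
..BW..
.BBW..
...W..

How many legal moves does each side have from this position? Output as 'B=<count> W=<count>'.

-- B to move --
(1,3): no bracket -> illegal
(1,4): no bracket -> illegal
(1,5): flips 2 -> legal
(2,5): flips 1 -> legal
(3,4): flips 1 -> legal
(3,5): no bracket -> illegal
(4,4): flips 2 -> legal
(5,2): no bracket -> illegal
(5,4): flips 1 -> legal
B mobility = 5
-- W to move --
(0,0): flips 2 -> legal
(0,1): no bracket -> illegal
(0,2): no bracket -> illegal
(1,0): no bracket -> illegal
(1,2): no bracket -> illegal
(1,3): flips 1 -> legal
(1,4): no bracket -> illegal
(2,0): no bracket -> illegal
(2,1): flips 3 -> legal
(3,0): no bracket -> illegal
(3,1): flips 2 -> legal
(3,4): no bracket -> illegal
(4,0): flips 2 -> legal
(5,0): no bracket -> illegal
(5,1): flips 1 -> legal
(5,2): no bracket -> illegal
W mobility = 6

Answer: B=5 W=6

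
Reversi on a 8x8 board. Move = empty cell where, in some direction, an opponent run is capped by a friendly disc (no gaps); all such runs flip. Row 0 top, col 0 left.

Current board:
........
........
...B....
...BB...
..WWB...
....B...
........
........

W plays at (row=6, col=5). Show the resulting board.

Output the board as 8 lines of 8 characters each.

Answer: ........
........
...B....
...BB...
..WWB...
....W...
.....W..
........

Derivation:
Place W at (6,5); scan 8 dirs for brackets.
Dir NW: opp run (5,4) capped by W -> flip
Dir N: first cell '.' (not opp) -> no flip
Dir NE: first cell '.' (not opp) -> no flip
Dir W: first cell '.' (not opp) -> no flip
Dir E: first cell '.' (not opp) -> no flip
Dir SW: first cell '.' (not opp) -> no flip
Dir S: first cell '.' (not opp) -> no flip
Dir SE: first cell '.' (not opp) -> no flip
All flips: (5,4)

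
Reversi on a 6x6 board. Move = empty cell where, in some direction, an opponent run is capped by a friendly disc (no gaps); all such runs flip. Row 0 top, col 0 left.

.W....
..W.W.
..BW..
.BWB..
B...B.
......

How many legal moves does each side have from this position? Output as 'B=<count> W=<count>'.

Answer: B=4 W=4

Derivation:
-- B to move --
(0,0): no bracket -> illegal
(0,2): flips 1 -> legal
(0,3): no bracket -> illegal
(0,4): no bracket -> illegal
(0,5): no bracket -> illegal
(1,0): no bracket -> illegal
(1,1): no bracket -> illegal
(1,3): flips 1 -> legal
(1,5): no bracket -> illegal
(2,1): no bracket -> illegal
(2,4): flips 1 -> legal
(2,5): no bracket -> illegal
(3,4): no bracket -> illegal
(4,1): no bracket -> illegal
(4,2): flips 1 -> legal
(4,3): no bracket -> illegal
B mobility = 4
-- W to move --
(1,1): no bracket -> illegal
(1,3): no bracket -> illegal
(2,0): no bracket -> illegal
(2,1): flips 1 -> legal
(2,4): no bracket -> illegal
(3,0): flips 1 -> legal
(3,4): flips 1 -> legal
(3,5): no bracket -> illegal
(4,1): no bracket -> illegal
(4,2): no bracket -> illegal
(4,3): flips 1 -> legal
(4,5): no bracket -> illegal
(5,0): no bracket -> illegal
(5,1): no bracket -> illegal
(5,3): no bracket -> illegal
(5,4): no bracket -> illegal
(5,5): no bracket -> illegal
W mobility = 4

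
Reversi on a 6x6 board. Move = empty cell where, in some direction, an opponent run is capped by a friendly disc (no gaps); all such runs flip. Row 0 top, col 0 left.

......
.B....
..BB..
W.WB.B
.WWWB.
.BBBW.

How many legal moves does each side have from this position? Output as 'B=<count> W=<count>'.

Answer: B=5 W=7

Derivation:
-- B to move --
(2,0): no bracket -> illegal
(2,1): no bracket -> illegal
(3,1): flips 3 -> legal
(3,4): flips 1 -> legal
(4,0): flips 3 -> legal
(4,5): no bracket -> illegal
(5,0): flips 2 -> legal
(5,5): flips 1 -> legal
B mobility = 5
-- W to move --
(0,0): no bracket -> illegal
(0,1): no bracket -> illegal
(0,2): no bracket -> illegal
(1,0): no bracket -> illegal
(1,2): flips 1 -> legal
(1,3): flips 2 -> legal
(1,4): flips 1 -> legal
(2,0): no bracket -> illegal
(2,1): no bracket -> illegal
(2,4): flips 1 -> legal
(2,5): no bracket -> illegal
(3,1): no bracket -> illegal
(3,4): flips 2 -> legal
(4,0): no bracket -> illegal
(4,5): flips 1 -> legal
(5,0): flips 3 -> legal
(5,5): no bracket -> illegal
W mobility = 7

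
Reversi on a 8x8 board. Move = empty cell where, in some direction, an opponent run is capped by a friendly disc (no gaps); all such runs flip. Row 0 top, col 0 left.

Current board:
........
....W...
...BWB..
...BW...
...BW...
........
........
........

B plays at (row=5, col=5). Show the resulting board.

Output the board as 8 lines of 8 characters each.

Answer: ........
....W...
...BWB..
...BW...
...BB...
.....B..
........
........

Derivation:
Place B at (5,5); scan 8 dirs for brackets.
Dir NW: opp run (4,4) capped by B -> flip
Dir N: first cell '.' (not opp) -> no flip
Dir NE: first cell '.' (not opp) -> no flip
Dir W: first cell '.' (not opp) -> no flip
Dir E: first cell '.' (not opp) -> no flip
Dir SW: first cell '.' (not opp) -> no flip
Dir S: first cell '.' (not opp) -> no flip
Dir SE: first cell '.' (not opp) -> no flip
All flips: (4,4)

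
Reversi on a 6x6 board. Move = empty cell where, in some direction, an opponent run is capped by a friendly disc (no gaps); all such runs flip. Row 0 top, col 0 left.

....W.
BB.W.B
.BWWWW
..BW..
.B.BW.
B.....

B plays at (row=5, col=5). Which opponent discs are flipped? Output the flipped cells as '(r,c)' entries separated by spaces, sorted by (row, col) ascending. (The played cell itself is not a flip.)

Answer: (2,2) (3,3) (4,4)

Derivation:
Dir NW: opp run (4,4) (3,3) (2,2) capped by B -> flip
Dir N: first cell '.' (not opp) -> no flip
Dir NE: edge -> no flip
Dir W: first cell '.' (not opp) -> no flip
Dir E: edge -> no flip
Dir SW: edge -> no flip
Dir S: edge -> no flip
Dir SE: edge -> no flip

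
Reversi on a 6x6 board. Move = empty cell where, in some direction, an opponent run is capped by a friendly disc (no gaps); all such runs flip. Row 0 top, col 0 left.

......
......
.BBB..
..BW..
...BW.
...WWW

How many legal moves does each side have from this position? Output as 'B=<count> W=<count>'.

-- B to move --
(2,4): no bracket -> illegal
(3,4): flips 1 -> legal
(3,5): no bracket -> illegal
(4,2): no bracket -> illegal
(4,5): flips 1 -> legal
(5,2): no bracket -> illegal
B mobility = 2
-- W to move --
(1,0): flips 3 -> legal
(1,1): flips 1 -> legal
(1,2): no bracket -> illegal
(1,3): flips 1 -> legal
(1,4): no bracket -> illegal
(2,0): no bracket -> illegal
(2,4): no bracket -> illegal
(3,0): no bracket -> illegal
(3,1): flips 1 -> legal
(3,4): no bracket -> illegal
(4,1): no bracket -> illegal
(4,2): flips 1 -> legal
(5,2): no bracket -> illegal
W mobility = 5

Answer: B=2 W=5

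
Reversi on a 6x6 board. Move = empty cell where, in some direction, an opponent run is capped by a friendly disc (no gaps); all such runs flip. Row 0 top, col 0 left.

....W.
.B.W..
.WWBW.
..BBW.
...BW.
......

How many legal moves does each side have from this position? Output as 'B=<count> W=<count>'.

Answer: B=10 W=8

Derivation:
-- B to move --
(0,2): no bracket -> illegal
(0,3): flips 1 -> legal
(0,5): no bracket -> illegal
(1,0): flips 1 -> legal
(1,2): flips 1 -> legal
(1,4): no bracket -> illegal
(1,5): flips 1 -> legal
(2,0): flips 2 -> legal
(2,5): flips 2 -> legal
(3,0): no bracket -> illegal
(3,1): flips 1 -> legal
(3,5): flips 1 -> legal
(4,5): flips 2 -> legal
(5,3): no bracket -> illegal
(5,4): no bracket -> illegal
(5,5): flips 1 -> legal
B mobility = 10
-- W to move --
(0,0): flips 1 -> legal
(0,1): flips 1 -> legal
(0,2): no bracket -> illegal
(1,0): no bracket -> illegal
(1,2): flips 1 -> legal
(1,4): no bracket -> illegal
(2,0): no bracket -> illegal
(3,1): flips 2 -> legal
(4,1): no bracket -> illegal
(4,2): flips 3 -> legal
(5,2): flips 1 -> legal
(5,3): flips 3 -> legal
(5,4): flips 2 -> legal
W mobility = 8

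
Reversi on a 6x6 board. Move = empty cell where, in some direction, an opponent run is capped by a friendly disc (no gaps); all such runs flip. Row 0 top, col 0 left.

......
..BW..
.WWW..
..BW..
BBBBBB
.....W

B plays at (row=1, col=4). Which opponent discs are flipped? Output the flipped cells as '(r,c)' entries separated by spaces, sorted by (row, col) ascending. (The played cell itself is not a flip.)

Answer: (1,3) (2,3)

Derivation:
Dir NW: first cell '.' (not opp) -> no flip
Dir N: first cell '.' (not opp) -> no flip
Dir NE: first cell '.' (not opp) -> no flip
Dir W: opp run (1,3) capped by B -> flip
Dir E: first cell '.' (not opp) -> no flip
Dir SW: opp run (2,3) capped by B -> flip
Dir S: first cell '.' (not opp) -> no flip
Dir SE: first cell '.' (not opp) -> no flip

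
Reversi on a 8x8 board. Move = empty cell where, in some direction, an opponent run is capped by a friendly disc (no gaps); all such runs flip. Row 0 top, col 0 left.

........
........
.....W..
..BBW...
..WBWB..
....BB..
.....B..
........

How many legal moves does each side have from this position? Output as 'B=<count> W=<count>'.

-- B to move --
(1,4): no bracket -> illegal
(1,5): no bracket -> illegal
(1,6): flips 2 -> legal
(2,3): flips 1 -> legal
(2,4): flips 2 -> legal
(2,6): no bracket -> illegal
(3,1): no bracket -> illegal
(3,5): flips 1 -> legal
(3,6): no bracket -> illegal
(4,1): flips 1 -> legal
(5,1): flips 1 -> legal
(5,2): flips 1 -> legal
(5,3): no bracket -> illegal
B mobility = 7
-- W to move --
(2,1): no bracket -> illegal
(2,2): flips 2 -> legal
(2,3): no bracket -> illegal
(2,4): flips 1 -> legal
(3,1): flips 2 -> legal
(3,5): no bracket -> illegal
(3,6): no bracket -> illegal
(4,1): no bracket -> illegal
(4,6): flips 1 -> legal
(5,2): flips 1 -> legal
(5,3): no bracket -> illegal
(5,6): flips 1 -> legal
(6,3): no bracket -> illegal
(6,4): flips 1 -> legal
(6,6): flips 1 -> legal
(7,4): no bracket -> illegal
(7,5): no bracket -> illegal
(7,6): no bracket -> illegal
W mobility = 8

Answer: B=7 W=8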